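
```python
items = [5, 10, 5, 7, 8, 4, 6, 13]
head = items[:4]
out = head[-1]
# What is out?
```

items has length 8. The slice items[:4] selects indices [0, 1, 2, 3] (0->5, 1->10, 2->5, 3->7), giving [5, 10, 5, 7]. So head = [5, 10, 5, 7]. Then head[-1] = 7.

7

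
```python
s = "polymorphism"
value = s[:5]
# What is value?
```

s has length 12. The slice s[:5] selects indices [0, 1, 2, 3, 4] (0->'p', 1->'o', 2->'l', 3->'y', 4->'m'), giving 'polym'.

'polym'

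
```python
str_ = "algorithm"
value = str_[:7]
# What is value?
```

str_ has length 9. The slice str_[:7] selects indices [0, 1, 2, 3, 4, 5, 6] (0->'a', 1->'l', 2->'g', 3->'o', 4->'r', 5->'i', 6->'t'), giving 'algorit'.

'algorit'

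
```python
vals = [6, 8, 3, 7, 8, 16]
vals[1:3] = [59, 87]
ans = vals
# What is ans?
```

vals starts as [6, 8, 3, 7, 8, 16] (length 6). The slice vals[1:3] covers indices [1, 2] with values [8, 3]. Replacing that slice with [59, 87] (same length) produces [6, 59, 87, 7, 8, 16].

[6, 59, 87, 7, 8, 16]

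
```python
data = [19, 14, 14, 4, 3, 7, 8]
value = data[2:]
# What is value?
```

data has length 7. The slice data[2:] selects indices [2, 3, 4, 5, 6] (2->14, 3->4, 4->3, 5->7, 6->8), giving [14, 4, 3, 7, 8].

[14, 4, 3, 7, 8]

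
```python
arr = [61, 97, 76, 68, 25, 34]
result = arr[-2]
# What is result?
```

arr has length 6. Negative index -2 maps to positive index 6 + (-2) = 4. arr[4] = 25.

25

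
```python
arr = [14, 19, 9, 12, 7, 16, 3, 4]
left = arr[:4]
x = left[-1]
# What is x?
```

arr has length 8. The slice arr[:4] selects indices [0, 1, 2, 3] (0->14, 1->19, 2->9, 3->12), giving [14, 19, 9, 12]. So left = [14, 19, 9, 12]. Then left[-1] = 12.

12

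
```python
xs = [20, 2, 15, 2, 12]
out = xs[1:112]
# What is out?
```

xs has length 5. The slice xs[1:112] selects indices [1, 2, 3, 4] (1->2, 2->15, 3->2, 4->12), giving [2, 15, 2, 12].

[2, 15, 2, 12]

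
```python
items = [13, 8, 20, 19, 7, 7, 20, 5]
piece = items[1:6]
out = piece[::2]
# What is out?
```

items has length 8. The slice items[1:6] selects indices [1, 2, 3, 4, 5] (1->8, 2->20, 3->19, 4->7, 5->7), giving [8, 20, 19, 7, 7]. So piece = [8, 20, 19, 7, 7]. piece has length 5. The slice piece[::2] selects indices [0, 2, 4] (0->8, 2->19, 4->7), giving [8, 19, 7].

[8, 19, 7]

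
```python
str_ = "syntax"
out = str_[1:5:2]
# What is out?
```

str_ has length 6. The slice str_[1:5:2] selects indices [1, 3] (1->'y', 3->'t'), giving 'yt'.

'yt'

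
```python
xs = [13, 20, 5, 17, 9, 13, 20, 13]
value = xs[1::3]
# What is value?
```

xs has length 8. The slice xs[1::3] selects indices [1, 4, 7] (1->20, 4->9, 7->13), giving [20, 9, 13].

[20, 9, 13]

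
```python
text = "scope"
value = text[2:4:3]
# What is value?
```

text has length 5. The slice text[2:4:3] selects indices [2] (2->'o'), giving 'o'.

'o'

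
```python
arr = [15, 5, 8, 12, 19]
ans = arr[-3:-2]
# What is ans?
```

arr has length 5. The slice arr[-3:-2] selects indices [2] (2->8), giving [8].

[8]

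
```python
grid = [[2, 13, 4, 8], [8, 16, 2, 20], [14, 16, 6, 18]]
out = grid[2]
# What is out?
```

grid has 3 rows. Row 2 is [14, 16, 6, 18].

[14, 16, 6, 18]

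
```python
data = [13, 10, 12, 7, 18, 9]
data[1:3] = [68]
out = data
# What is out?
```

data starts as [13, 10, 12, 7, 18, 9] (length 6). The slice data[1:3] covers indices [1, 2] with values [10, 12]. Replacing that slice with [68] (different length) produces [13, 68, 7, 18, 9].

[13, 68, 7, 18, 9]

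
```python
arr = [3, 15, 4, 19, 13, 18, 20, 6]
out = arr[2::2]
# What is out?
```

arr has length 8. The slice arr[2::2] selects indices [2, 4, 6] (2->4, 4->13, 6->20), giving [4, 13, 20].

[4, 13, 20]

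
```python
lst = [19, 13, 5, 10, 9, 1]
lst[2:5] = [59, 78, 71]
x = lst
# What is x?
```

lst starts as [19, 13, 5, 10, 9, 1] (length 6). The slice lst[2:5] covers indices [2, 3, 4] with values [5, 10, 9]. Replacing that slice with [59, 78, 71] (same length) produces [19, 13, 59, 78, 71, 1].

[19, 13, 59, 78, 71, 1]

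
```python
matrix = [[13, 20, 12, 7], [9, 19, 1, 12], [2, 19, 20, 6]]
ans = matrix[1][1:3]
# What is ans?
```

matrix[1] = [9, 19, 1, 12]. matrix[1] has length 4. The slice matrix[1][1:3] selects indices [1, 2] (1->19, 2->1), giving [19, 1].

[19, 1]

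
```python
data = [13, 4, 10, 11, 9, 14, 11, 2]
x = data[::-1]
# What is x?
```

data has length 8. The slice data[::-1] selects indices [7, 6, 5, 4, 3, 2, 1, 0] (7->2, 6->11, 5->14, 4->9, 3->11, 2->10, 1->4, 0->13), giving [2, 11, 14, 9, 11, 10, 4, 13].

[2, 11, 14, 9, 11, 10, 4, 13]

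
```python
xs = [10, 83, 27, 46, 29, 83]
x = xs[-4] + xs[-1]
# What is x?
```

xs has length 6. Negative index -4 maps to positive index 6 + (-4) = 2. xs[2] = 27.
xs has length 6. Negative index -1 maps to positive index 6 + (-1) = 5. xs[5] = 83.
Sum: 27 + 83 = 110.

110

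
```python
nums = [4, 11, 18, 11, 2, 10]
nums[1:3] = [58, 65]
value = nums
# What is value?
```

nums starts as [4, 11, 18, 11, 2, 10] (length 6). The slice nums[1:3] covers indices [1, 2] with values [11, 18]. Replacing that slice with [58, 65] (same length) produces [4, 58, 65, 11, 2, 10].

[4, 58, 65, 11, 2, 10]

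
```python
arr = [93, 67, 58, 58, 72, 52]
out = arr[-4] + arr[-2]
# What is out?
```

arr has length 6. Negative index -4 maps to positive index 6 + (-4) = 2. arr[2] = 58.
arr has length 6. Negative index -2 maps to positive index 6 + (-2) = 4. arr[4] = 72.
Sum: 58 + 72 = 130.

130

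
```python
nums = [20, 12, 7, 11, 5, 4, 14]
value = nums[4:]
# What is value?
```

nums has length 7. The slice nums[4:] selects indices [4, 5, 6] (4->5, 5->4, 6->14), giving [5, 4, 14].

[5, 4, 14]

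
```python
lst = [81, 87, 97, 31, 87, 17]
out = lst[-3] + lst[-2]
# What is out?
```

lst has length 6. Negative index -3 maps to positive index 6 + (-3) = 3. lst[3] = 31.
lst has length 6. Negative index -2 maps to positive index 6 + (-2) = 4. lst[4] = 87.
Sum: 31 + 87 = 118.

118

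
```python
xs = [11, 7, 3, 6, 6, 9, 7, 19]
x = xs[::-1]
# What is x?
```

xs has length 8. The slice xs[::-1] selects indices [7, 6, 5, 4, 3, 2, 1, 0] (7->19, 6->7, 5->9, 4->6, 3->6, 2->3, 1->7, 0->11), giving [19, 7, 9, 6, 6, 3, 7, 11].

[19, 7, 9, 6, 6, 3, 7, 11]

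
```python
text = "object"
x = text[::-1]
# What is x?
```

text has length 6. The slice text[::-1] selects indices [5, 4, 3, 2, 1, 0] (5->'t', 4->'c', 3->'e', 2->'j', 1->'b', 0->'o'), giving 'tcejbo'.

'tcejbo'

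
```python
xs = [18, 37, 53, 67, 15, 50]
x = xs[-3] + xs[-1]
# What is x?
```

xs has length 6. Negative index -3 maps to positive index 6 + (-3) = 3. xs[3] = 67.
xs has length 6. Negative index -1 maps to positive index 6 + (-1) = 5. xs[5] = 50.
Sum: 67 + 50 = 117.

117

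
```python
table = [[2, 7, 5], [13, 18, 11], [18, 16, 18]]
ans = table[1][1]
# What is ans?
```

table[1] = [13, 18, 11]. Taking column 1 of that row yields 18.

18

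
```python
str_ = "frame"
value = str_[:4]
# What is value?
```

str_ has length 5. The slice str_[:4] selects indices [0, 1, 2, 3] (0->'f', 1->'r', 2->'a', 3->'m'), giving 'fram'.

'fram'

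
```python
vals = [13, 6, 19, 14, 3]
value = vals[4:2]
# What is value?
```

vals has length 5. The slice vals[4:2] resolves to an empty index range, so the result is [].

[]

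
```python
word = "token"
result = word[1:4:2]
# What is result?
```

word has length 5. The slice word[1:4:2] selects indices [1, 3] (1->'o', 3->'e'), giving 'oe'.

'oe'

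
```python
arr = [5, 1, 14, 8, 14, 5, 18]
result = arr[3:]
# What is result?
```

arr has length 7. The slice arr[3:] selects indices [3, 4, 5, 6] (3->8, 4->14, 5->5, 6->18), giving [8, 14, 5, 18].

[8, 14, 5, 18]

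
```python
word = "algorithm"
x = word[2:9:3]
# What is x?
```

word has length 9. The slice word[2:9:3] selects indices [2, 5, 8] (2->'g', 5->'i', 8->'m'), giving 'gim'.

'gim'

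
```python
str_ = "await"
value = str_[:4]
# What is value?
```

str_ has length 5. The slice str_[:4] selects indices [0, 1, 2, 3] (0->'a', 1->'w', 2->'a', 3->'i'), giving 'awai'.

'awai'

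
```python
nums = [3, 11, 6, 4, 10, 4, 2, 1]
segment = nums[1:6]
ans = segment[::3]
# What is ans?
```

nums has length 8. The slice nums[1:6] selects indices [1, 2, 3, 4, 5] (1->11, 2->6, 3->4, 4->10, 5->4), giving [11, 6, 4, 10, 4]. So segment = [11, 6, 4, 10, 4]. segment has length 5. The slice segment[::3] selects indices [0, 3] (0->11, 3->10), giving [11, 10].

[11, 10]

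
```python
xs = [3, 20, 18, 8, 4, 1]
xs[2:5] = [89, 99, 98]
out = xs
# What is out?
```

xs starts as [3, 20, 18, 8, 4, 1] (length 6). The slice xs[2:5] covers indices [2, 3, 4] with values [18, 8, 4]. Replacing that slice with [89, 99, 98] (same length) produces [3, 20, 89, 99, 98, 1].

[3, 20, 89, 99, 98, 1]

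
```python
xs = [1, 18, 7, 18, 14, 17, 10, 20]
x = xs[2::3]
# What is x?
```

xs has length 8. The slice xs[2::3] selects indices [2, 5] (2->7, 5->17), giving [7, 17].

[7, 17]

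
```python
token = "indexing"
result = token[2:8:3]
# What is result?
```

token has length 8. The slice token[2:8:3] selects indices [2, 5] (2->'d', 5->'i'), giving 'di'.

'di'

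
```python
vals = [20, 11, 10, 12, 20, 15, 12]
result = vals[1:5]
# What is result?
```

vals has length 7. The slice vals[1:5] selects indices [1, 2, 3, 4] (1->11, 2->10, 3->12, 4->20), giving [11, 10, 12, 20].

[11, 10, 12, 20]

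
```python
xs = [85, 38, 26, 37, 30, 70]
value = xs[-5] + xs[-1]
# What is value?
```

xs has length 6. Negative index -5 maps to positive index 6 + (-5) = 1. xs[1] = 38.
xs has length 6. Negative index -1 maps to positive index 6 + (-1) = 5. xs[5] = 70.
Sum: 38 + 70 = 108.

108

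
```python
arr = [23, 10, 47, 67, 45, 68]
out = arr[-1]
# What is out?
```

arr has length 6. Negative index -1 maps to positive index 6 + (-1) = 5. arr[5] = 68.

68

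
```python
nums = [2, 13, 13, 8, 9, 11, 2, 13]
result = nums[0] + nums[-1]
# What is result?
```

nums has length 8. nums[0] = 2.
nums has length 8. Negative index -1 maps to positive index 8 + (-1) = 7. nums[7] = 13.
Sum: 2 + 13 = 15.

15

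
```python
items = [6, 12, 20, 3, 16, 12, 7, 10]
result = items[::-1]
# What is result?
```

items has length 8. The slice items[::-1] selects indices [7, 6, 5, 4, 3, 2, 1, 0] (7->10, 6->7, 5->12, 4->16, 3->3, 2->20, 1->12, 0->6), giving [10, 7, 12, 16, 3, 20, 12, 6].

[10, 7, 12, 16, 3, 20, 12, 6]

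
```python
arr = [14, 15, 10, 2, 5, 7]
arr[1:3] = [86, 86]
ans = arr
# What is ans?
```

arr starts as [14, 15, 10, 2, 5, 7] (length 6). The slice arr[1:3] covers indices [1, 2] with values [15, 10]. Replacing that slice with [86, 86] (same length) produces [14, 86, 86, 2, 5, 7].

[14, 86, 86, 2, 5, 7]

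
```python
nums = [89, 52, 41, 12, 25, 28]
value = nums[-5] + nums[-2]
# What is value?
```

nums has length 6. Negative index -5 maps to positive index 6 + (-5) = 1. nums[1] = 52.
nums has length 6. Negative index -2 maps to positive index 6 + (-2) = 4. nums[4] = 25.
Sum: 52 + 25 = 77.

77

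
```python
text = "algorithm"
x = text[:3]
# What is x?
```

text has length 9. The slice text[:3] selects indices [0, 1, 2] (0->'a', 1->'l', 2->'g'), giving 'alg'.

'alg'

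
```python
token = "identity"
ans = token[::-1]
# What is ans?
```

token has length 8. The slice token[::-1] selects indices [7, 6, 5, 4, 3, 2, 1, 0] (7->'y', 6->'t', 5->'i', 4->'t', 3->'n', 2->'e', 1->'d', 0->'i'), giving 'ytitnedi'.

'ytitnedi'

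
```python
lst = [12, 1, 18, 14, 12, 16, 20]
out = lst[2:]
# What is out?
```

lst has length 7. The slice lst[2:] selects indices [2, 3, 4, 5, 6] (2->18, 3->14, 4->12, 5->16, 6->20), giving [18, 14, 12, 16, 20].

[18, 14, 12, 16, 20]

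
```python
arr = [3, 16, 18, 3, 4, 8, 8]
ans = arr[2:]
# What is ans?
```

arr has length 7. The slice arr[2:] selects indices [2, 3, 4, 5, 6] (2->18, 3->3, 4->4, 5->8, 6->8), giving [18, 3, 4, 8, 8].

[18, 3, 4, 8, 8]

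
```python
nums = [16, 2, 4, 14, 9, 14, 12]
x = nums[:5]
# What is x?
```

nums has length 7. The slice nums[:5] selects indices [0, 1, 2, 3, 4] (0->16, 1->2, 2->4, 3->14, 4->9), giving [16, 2, 4, 14, 9].

[16, 2, 4, 14, 9]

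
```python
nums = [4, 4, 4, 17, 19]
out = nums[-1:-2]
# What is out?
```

nums has length 5. The slice nums[-1:-2] resolves to an empty index range, so the result is [].

[]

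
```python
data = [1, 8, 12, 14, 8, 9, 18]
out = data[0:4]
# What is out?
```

data has length 7. The slice data[0:4] selects indices [0, 1, 2, 3] (0->1, 1->8, 2->12, 3->14), giving [1, 8, 12, 14].

[1, 8, 12, 14]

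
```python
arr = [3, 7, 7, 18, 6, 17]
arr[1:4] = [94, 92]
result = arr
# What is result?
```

arr starts as [3, 7, 7, 18, 6, 17] (length 6). The slice arr[1:4] covers indices [1, 2, 3] with values [7, 7, 18]. Replacing that slice with [94, 92] (different length) produces [3, 94, 92, 6, 17].

[3, 94, 92, 6, 17]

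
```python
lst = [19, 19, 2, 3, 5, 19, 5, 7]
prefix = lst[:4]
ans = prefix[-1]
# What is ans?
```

lst has length 8. The slice lst[:4] selects indices [0, 1, 2, 3] (0->19, 1->19, 2->2, 3->3), giving [19, 19, 2, 3]. So prefix = [19, 19, 2, 3]. Then prefix[-1] = 3.

3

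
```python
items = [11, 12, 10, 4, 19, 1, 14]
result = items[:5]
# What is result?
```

items has length 7. The slice items[:5] selects indices [0, 1, 2, 3, 4] (0->11, 1->12, 2->10, 3->4, 4->19), giving [11, 12, 10, 4, 19].

[11, 12, 10, 4, 19]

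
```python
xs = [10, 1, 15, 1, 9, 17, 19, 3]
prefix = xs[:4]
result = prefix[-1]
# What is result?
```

xs has length 8. The slice xs[:4] selects indices [0, 1, 2, 3] (0->10, 1->1, 2->15, 3->1), giving [10, 1, 15, 1]. So prefix = [10, 1, 15, 1]. Then prefix[-1] = 1.

1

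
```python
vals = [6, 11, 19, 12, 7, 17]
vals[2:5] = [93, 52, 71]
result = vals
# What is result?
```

vals starts as [6, 11, 19, 12, 7, 17] (length 6). The slice vals[2:5] covers indices [2, 3, 4] with values [19, 12, 7]. Replacing that slice with [93, 52, 71] (same length) produces [6, 11, 93, 52, 71, 17].

[6, 11, 93, 52, 71, 17]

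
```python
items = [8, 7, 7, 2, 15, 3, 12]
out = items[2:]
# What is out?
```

items has length 7. The slice items[2:] selects indices [2, 3, 4, 5, 6] (2->7, 3->2, 4->15, 5->3, 6->12), giving [7, 2, 15, 3, 12].

[7, 2, 15, 3, 12]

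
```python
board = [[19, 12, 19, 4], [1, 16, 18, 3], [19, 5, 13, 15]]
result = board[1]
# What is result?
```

board has 3 rows. Row 1 is [1, 16, 18, 3].

[1, 16, 18, 3]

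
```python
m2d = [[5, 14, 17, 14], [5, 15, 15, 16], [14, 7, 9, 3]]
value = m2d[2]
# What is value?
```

m2d has 3 rows. Row 2 is [14, 7, 9, 3].

[14, 7, 9, 3]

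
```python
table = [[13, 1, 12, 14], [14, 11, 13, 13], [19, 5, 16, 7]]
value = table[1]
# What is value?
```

table has 3 rows. Row 1 is [14, 11, 13, 13].

[14, 11, 13, 13]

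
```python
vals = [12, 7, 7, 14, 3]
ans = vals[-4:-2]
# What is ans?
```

vals has length 5. The slice vals[-4:-2] selects indices [1, 2] (1->7, 2->7), giving [7, 7].

[7, 7]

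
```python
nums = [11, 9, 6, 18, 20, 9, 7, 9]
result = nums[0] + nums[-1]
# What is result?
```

nums has length 8. nums[0] = 11.
nums has length 8. Negative index -1 maps to positive index 8 + (-1) = 7. nums[7] = 9.
Sum: 11 + 9 = 20.

20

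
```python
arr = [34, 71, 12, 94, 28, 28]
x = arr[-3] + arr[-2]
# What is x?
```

arr has length 6. Negative index -3 maps to positive index 6 + (-3) = 3. arr[3] = 94.
arr has length 6. Negative index -2 maps to positive index 6 + (-2) = 4. arr[4] = 28.
Sum: 94 + 28 = 122.

122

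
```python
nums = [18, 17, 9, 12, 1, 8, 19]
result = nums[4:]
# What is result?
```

nums has length 7. The slice nums[4:] selects indices [4, 5, 6] (4->1, 5->8, 6->19), giving [1, 8, 19].

[1, 8, 19]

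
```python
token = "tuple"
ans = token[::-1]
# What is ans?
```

token has length 5. The slice token[::-1] selects indices [4, 3, 2, 1, 0] (4->'e', 3->'l', 2->'p', 1->'u', 0->'t'), giving 'elput'.

'elput'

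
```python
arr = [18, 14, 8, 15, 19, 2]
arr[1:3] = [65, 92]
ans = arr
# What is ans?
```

arr starts as [18, 14, 8, 15, 19, 2] (length 6). The slice arr[1:3] covers indices [1, 2] with values [14, 8]. Replacing that slice with [65, 92] (same length) produces [18, 65, 92, 15, 19, 2].

[18, 65, 92, 15, 19, 2]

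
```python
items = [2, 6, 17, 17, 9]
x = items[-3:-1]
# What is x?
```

items has length 5. The slice items[-3:-1] selects indices [2, 3] (2->17, 3->17), giving [17, 17].

[17, 17]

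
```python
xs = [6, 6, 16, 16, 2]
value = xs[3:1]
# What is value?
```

xs has length 5. The slice xs[3:1] resolves to an empty index range, so the result is [].

[]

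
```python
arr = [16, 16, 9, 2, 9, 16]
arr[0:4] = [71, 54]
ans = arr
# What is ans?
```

arr starts as [16, 16, 9, 2, 9, 16] (length 6). The slice arr[0:4] covers indices [0, 1, 2, 3] with values [16, 16, 9, 2]. Replacing that slice with [71, 54] (different length) produces [71, 54, 9, 16].

[71, 54, 9, 16]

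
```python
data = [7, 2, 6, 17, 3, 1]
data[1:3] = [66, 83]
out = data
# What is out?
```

data starts as [7, 2, 6, 17, 3, 1] (length 6). The slice data[1:3] covers indices [1, 2] with values [2, 6]. Replacing that slice with [66, 83] (same length) produces [7, 66, 83, 17, 3, 1].

[7, 66, 83, 17, 3, 1]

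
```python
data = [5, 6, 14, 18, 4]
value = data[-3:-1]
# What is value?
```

data has length 5. The slice data[-3:-1] selects indices [2, 3] (2->14, 3->18), giving [14, 18].

[14, 18]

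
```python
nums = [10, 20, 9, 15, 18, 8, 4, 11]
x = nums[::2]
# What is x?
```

nums has length 8. The slice nums[::2] selects indices [0, 2, 4, 6] (0->10, 2->9, 4->18, 6->4), giving [10, 9, 18, 4].

[10, 9, 18, 4]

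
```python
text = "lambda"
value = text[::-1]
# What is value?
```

text has length 6. The slice text[::-1] selects indices [5, 4, 3, 2, 1, 0] (5->'a', 4->'d', 3->'b', 2->'m', 1->'a', 0->'l'), giving 'adbmal'.

'adbmal'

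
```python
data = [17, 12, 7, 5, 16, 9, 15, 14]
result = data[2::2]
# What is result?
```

data has length 8. The slice data[2::2] selects indices [2, 4, 6] (2->7, 4->16, 6->15), giving [7, 16, 15].

[7, 16, 15]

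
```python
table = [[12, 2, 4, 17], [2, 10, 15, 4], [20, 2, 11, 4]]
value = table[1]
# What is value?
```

table has 3 rows. Row 1 is [2, 10, 15, 4].

[2, 10, 15, 4]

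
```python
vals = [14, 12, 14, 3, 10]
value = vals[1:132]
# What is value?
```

vals has length 5. The slice vals[1:132] selects indices [1, 2, 3, 4] (1->12, 2->14, 3->3, 4->10), giving [12, 14, 3, 10].

[12, 14, 3, 10]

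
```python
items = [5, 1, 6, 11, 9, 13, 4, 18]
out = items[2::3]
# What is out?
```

items has length 8. The slice items[2::3] selects indices [2, 5] (2->6, 5->13), giving [6, 13].

[6, 13]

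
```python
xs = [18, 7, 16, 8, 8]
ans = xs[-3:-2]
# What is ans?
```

xs has length 5. The slice xs[-3:-2] selects indices [2] (2->16), giving [16].

[16]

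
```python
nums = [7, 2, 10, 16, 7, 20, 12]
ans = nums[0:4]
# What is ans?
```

nums has length 7. The slice nums[0:4] selects indices [0, 1, 2, 3] (0->7, 1->2, 2->10, 3->16), giving [7, 2, 10, 16].

[7, 2, 10, 16]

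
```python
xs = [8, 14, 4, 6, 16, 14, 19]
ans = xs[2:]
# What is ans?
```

xs has length 7. The slice xs[2:] selects indices [2, 3, 4, 5, 6] (2->4, 3->6, 4->16, 5->14, 6->19), giving [4, 6, 16, 14, 19].

[4, 6, 16, 14, 19]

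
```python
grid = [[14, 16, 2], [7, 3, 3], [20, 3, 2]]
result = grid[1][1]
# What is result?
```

grid[1] = [7, 3, 3]. Taking column 1 of that row yields 3.

3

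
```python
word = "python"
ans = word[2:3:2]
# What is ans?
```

word has length 6. The slice word[2:3:2] selects indices [2] (2->'t'), giving 't'.

't'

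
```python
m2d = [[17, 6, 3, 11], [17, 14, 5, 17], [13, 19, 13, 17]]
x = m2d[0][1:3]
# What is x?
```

m2d[0] = [17, 6, 3, 11]. m2d[0] has length 4. The slice m2d[0][1:3] selects indices [1, 2] (1->6, 2->3), giving [6, 3].

[6, 3]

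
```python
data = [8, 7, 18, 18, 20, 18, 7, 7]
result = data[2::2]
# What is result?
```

data has length 8. The slice data[2::2] selects indices [2, 4, 6] (2->18, 4->20, 6->7), giving [18, 20, 7].

[18, 20, 7]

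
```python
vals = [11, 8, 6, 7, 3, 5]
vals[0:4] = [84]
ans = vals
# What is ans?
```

vals starts as [11, 8, 6, 7, 3, 5] (length 6). The slice vals[0:4] covers indices [0, 1, 2, 3] with values [11, 8, 6, 7]. Replacing that slice with [84] (different length) produces [84, 3, 5].

[84, 3, 5]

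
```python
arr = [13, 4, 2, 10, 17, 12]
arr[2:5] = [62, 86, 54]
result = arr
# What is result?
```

arr starts as [13, 4, 2, 10, 17, 12] (length 6). The slice arr[2:5] covers indices [2, 3, 4] with values [2, 10, 17]. Replacing that slice with [62, 86, 54] (same length) produces [13, 4, 62, 86, 54, 12].

[13, 4, 62, 86, 54, 12]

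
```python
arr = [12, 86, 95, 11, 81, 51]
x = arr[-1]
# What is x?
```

arr has length 6. Negative index -1 maps to positive index 6 + (-1) = 5. arr[5] = 51.

51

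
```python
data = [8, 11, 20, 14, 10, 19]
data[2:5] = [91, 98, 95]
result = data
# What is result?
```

data starts as [8, 11, 20, 14, 10, 19] (length 6). The slice data[2:5] covers indices [2, 3, 4] with values [20, 14, 10]. Replacing that slice with [91, 98, 95] (same length) produces [8, 11, 91, 98, 95, 19].

[8, 11, 91, 98, 95, 19]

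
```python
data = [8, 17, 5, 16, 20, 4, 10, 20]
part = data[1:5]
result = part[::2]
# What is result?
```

data has length 8. The slice data[1:5] selects indices [1, 2, 3, 4] (1->17, 2->5, 3->16, 4->20), giving [17, 5, 16, 20]. So part = [17, 5, 16, 20]. part has length 4. The slice part[::2] selects indices [0, 2] (0->17, 2->16), giving [17, 16].

[17, 16]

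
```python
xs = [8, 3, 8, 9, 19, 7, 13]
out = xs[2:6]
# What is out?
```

xs has length 7. The slice xs[2:6] selects indices [2, 3, 4, 5] (2->8, 3->9, 4->19, 5->7), giving [8, 9, 19, 7].

[8, 9, 19, 7]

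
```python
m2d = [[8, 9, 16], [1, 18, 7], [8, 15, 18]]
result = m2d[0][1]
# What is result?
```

m2d[0] = [8, 9, 16]. Taking column 1 of that row yields 9.

9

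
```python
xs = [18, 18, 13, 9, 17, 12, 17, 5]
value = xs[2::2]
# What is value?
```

xs has length 8. The slice xs[2::2] selects indices [2, 4, 6] (2->13, 4->17, 6->17), giving [13, 17, 17].

[13, 17, 17]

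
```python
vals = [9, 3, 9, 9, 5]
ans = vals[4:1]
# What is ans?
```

vals has length 5. The slice vals[4:1] resolves to an empty index range, so the result is [].

[]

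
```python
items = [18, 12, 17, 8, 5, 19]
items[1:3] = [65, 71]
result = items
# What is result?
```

items starts as [18, 12, 17, 8, 5, 19] (length 6). The slice items[1:3] covers indices [1, 2] with values [12, 17]. Replacing that slice with [65, 71] (same length) produces [18, 65, 71, 8, 5, 19].

[18, 65, 71, 8, 5, 19]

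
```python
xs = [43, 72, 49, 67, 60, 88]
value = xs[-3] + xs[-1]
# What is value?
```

xs has length 6. Negative index -3 maps to positive index 6 + (-3) = 3. xs[3] = 67.
xs has length 6. Negative index -1 maps to positive index 6 + (-1) = 5. xs[5] = 88.
Sum: 67 + 88 = 155.

155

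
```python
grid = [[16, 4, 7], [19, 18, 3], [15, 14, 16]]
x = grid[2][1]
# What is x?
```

grid[2] = [15, 14, 16]. Taking column 1 of that row yields 14.

14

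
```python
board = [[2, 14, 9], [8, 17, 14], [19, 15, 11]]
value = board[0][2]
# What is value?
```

board[0] = [2, 14, 9]. Taking column 2 of that row yields 9.

9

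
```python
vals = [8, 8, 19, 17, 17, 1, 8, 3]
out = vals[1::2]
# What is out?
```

vals has length 8. The slice vals[1::2] selects indices [1, 3, 5, 7] (1->8, 3->17, 5->1, 7->3), giving [8, 17, 1, 3].

[8, 17, 1, 3]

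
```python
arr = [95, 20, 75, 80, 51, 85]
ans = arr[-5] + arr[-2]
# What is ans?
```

arr has length 6. Negative index -5 maps to positive index 6 + (-5) = 1. arr[1] = 20.
arr has length 6. Negative index -2 maps to positive index 6 + (-2) = 4. arr[4] = 51.
Sum: 20 + 51 = 71.

71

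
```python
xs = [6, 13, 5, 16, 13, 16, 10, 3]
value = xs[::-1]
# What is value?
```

xs has length 8. The slice xs[::-1] selects indices [7, 6, 5, 4, 3, 2, 1, 0] (7->3, 6->10, 5->16, 4->13, 3->16, 2->5, 1->13, 0->6), giving [3, 10, 16, 13, 16, 5, 13, 6].

[3, 10, 16, 13, 16, 5, 13, 6]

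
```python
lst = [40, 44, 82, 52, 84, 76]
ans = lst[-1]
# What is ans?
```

lst has length 6. Negative index -1 maps to positive index 6 + (-1) = 5. lst[5] = 76.

76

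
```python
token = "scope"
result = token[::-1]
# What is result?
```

token has length 5. The slice token[::-1] selects indices [4, 3, 2, 1, 0] (4->'e', 3->'p', 2->'o', 1->'c', 0->'s'), giving 'epocs'.

'epocs'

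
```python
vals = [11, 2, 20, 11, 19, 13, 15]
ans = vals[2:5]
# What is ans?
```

vals has length 7. The slice vals[2:5] selects indices [2, 3, 4] (2->20, 3->11, 4->19), giving [20, 11, 19].

[20, 11, 19]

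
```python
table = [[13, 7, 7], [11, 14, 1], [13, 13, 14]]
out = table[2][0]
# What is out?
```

table[2] = [13, 13, 14]. Taking column 0 of that row yields 13.

13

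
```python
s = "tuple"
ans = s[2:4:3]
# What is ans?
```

s has length 5. The slice s[2:4:3] selects indices [2] (2->'p'), giving 'p'.

'p'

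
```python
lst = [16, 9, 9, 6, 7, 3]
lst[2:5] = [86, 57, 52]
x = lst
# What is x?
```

lst starts as [16, 9, 9, 6, 7, 3] (length 6). The slice lst[2:5] covers indices [2, 3, 4] with values [9, 6, 7]. Replacing that slice with [86, 57, 52] (same length) produces [16, 9, 86, 57, 52, 3].

[16, 9, 86, 57, 52, 3]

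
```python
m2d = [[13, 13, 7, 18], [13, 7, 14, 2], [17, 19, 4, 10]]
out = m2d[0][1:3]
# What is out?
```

m2d[0] = [13, 13, 7, 18]. m2d[0] has length 4. The slice m2d[0][1:3] selects indices [1, 2] (1->13, 2->7), giving [13, 7].

[13, 7]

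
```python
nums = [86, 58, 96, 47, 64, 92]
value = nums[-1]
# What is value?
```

nums has length 6. Negative index -1 maps to positive index 6 + (-1) = 5. nums[5] = 92.

92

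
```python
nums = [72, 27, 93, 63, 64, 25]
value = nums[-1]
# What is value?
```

nums has length 6. Negative index -1 maps to positive index 6 + (-1) = 5. nums[5] = 25.

25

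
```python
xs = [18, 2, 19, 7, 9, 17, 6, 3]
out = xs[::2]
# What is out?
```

xs has length 8. The slice xs[::2] selects indices [0, 2, 4, 6] (0->18, 2->19, 4->9, 6->6), giving [18, 19, 9, 6].

[18, 19, 9, 6]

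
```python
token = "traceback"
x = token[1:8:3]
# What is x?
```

token has length 9. The slice token[1:8:3] selects indices [1, 4, 7] (1->'r', 4->'e', 7->'c'), giving 'rec'.

'rec'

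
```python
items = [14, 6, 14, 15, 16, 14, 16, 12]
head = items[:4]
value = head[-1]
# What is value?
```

items has length 8. The slice items[:4] selects indices [0, 1, 2, 3] (0->14, 1->6, 2->14, 3->15), giving [14, 6, 14, 15]. So head = [14, 6, 14, 15]. Then head[-1] = 15.

15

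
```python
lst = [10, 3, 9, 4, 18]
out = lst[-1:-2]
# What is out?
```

lst has length 5. The slice lst[-1:-2] resolves to an empty index range, so the result is [].

[]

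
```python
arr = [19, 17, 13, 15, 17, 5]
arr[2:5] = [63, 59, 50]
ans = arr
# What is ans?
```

arr starts as [19, 17, 13, 15, 17, 5] (length 6). The slice arr[2:5] covers indices [2, 3, 4] with values [13, 15, 17]. Replacing that slice with [63, 59, 50] (same length) produces [19, 17, 63, 59, 50, 5].

[19, 17, 63, 59, 50, 5]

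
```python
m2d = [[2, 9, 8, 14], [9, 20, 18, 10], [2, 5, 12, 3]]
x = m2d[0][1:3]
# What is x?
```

m2d[0] = [2, 9, 8, 14]. m2d[0] has length 4. The slice m2d[0][1:3] selects indices [1, 2] (1->9, 2->8), giving [9, 8].

[9, 8]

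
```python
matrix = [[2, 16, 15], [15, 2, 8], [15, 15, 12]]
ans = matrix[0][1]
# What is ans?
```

matrix[0] = [2, 16, 15]. Taking column 1 of that row yields 16.

16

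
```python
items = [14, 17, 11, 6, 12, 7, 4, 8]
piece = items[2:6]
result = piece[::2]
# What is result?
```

items has length 8. The slice items[2:6] selects indices [2, 3, 4, 5] (2->11, 3->6, 4->12, 5->7), giving [11, 6, 12, 7]. So piece = [11, 6, 12, 7]. piece has length 4. The slice piece[::2] selects indices [0, 2] (0->11, 2->12), giving [11, 12].

[11, 12]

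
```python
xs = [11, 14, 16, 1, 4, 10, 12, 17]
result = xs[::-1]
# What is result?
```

xs has length 8. The slice xs[::-1] selects indices [7, 6, 5, 4, 3, 2, 1, 0] (7->17, 6->12, 5->10, 4->4, 3->1, 2->16, 1->14, 0->11), giving [17, 12, 10, 4, 1, 16, 14, 11].

[17, 12, 10, 4, 1, 16, 14, 11]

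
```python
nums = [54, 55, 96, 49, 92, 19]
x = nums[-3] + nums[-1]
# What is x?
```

nums has length 6. Negative index -3 maps to positive index 6 + (-3) = 3. nums[3] = 49.
nums has length 6. Negative index -1 maps to positive index 6 + (-1) = 5. nums[5] = 19.
Sum: 49 + 19 = 68.

68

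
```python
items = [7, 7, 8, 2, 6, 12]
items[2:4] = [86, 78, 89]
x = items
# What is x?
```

items starts as [7, 7, 8, 2, 6, 12] (length 6). The slice items[2:4] covers indices [2, 3] with values [8, 2]. Replacing that slice with [86, 78, 89] (different length) produces [7, 7, 86, 78, 89, 6, 12].

[7, 7, 86, 78, 89, 6, 12]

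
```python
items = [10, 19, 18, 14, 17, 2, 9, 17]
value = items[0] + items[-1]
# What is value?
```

items has length 8. items[0] = 10.
items has length 8. Negative index -1 maps to positive index 8 + (-1) = 7. items[7] = 17.
Sum: 10 + 17 = 27.

27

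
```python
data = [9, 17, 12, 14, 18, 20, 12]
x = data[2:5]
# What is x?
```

data has length 7. The slice data[2:5] selects indices [2, 3, 4] (2->12, 3->14, 4->18), giving [12, 14, 18].

[12, 14, 18]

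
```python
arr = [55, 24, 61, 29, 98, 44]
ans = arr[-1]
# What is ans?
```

arr has length 6. Negative index -1 maps to positive index 6 + (-1) = 5. arr[5] = 44.

44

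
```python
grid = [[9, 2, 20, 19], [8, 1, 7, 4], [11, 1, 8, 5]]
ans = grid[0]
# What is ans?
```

grid has 3 rows. Row 0 is [9, 2, 20, 19].

[9, 2, 20, 19]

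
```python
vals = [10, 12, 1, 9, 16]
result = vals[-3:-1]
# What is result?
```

vals has length 5. The slice vals[-3:-1] selects indices [2, 3] (2->1, 3->9), giving [1, 9].

[1, 9]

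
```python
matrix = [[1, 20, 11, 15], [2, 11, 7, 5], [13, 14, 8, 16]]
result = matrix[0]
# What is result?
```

matrix has 3 rows. Row 0 is [1, 20, 11, 15].

[1, 20, 11, 15]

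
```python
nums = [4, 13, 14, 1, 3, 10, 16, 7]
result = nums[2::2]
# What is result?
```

nums has length 8. The slice nums[2::2] selects indices [2, 4, 6] (2->14, 4->3, 6->16), giving [14, 3, 16].

[14, 3, 16]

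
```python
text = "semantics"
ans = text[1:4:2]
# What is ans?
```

text has length 9. The slice text[1:4:2] selects indices [1, 3] (1->'e', 3->'a'), giving 'ea'.

'ea'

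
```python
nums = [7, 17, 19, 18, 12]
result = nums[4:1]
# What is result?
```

nums has length 5. The slice nums[4:1] resolves to an empty index range, so the result is [].

[]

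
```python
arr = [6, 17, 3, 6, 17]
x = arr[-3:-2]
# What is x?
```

arr has length 5. The slice arr[-3:-2] selects indices [2] (2->3), giving [3].

[3]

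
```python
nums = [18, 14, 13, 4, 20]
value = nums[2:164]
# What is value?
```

nums has length 5. The slice nums[2:164] selects indices [2, 3, 4] (2->13, 3->4, 4->20), giving [13, 4, 20].

[13, 4, 20]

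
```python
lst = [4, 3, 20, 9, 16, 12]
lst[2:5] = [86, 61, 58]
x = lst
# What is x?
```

lst starts as [4, 3, 20, 9, 16, 12] (length 6). The slice lst[2:5] covers indices [2, 3, 4] with values [20, 9, 16]. Replacing that slice with [86, 61, 58] (same length) produces [4, 3, 86, 61, 58, 12].

[4, 3, 86, 61, 58, 12]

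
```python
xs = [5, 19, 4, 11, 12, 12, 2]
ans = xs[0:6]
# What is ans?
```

xs has length 7. The slice xs[0:6] selects indices [0, 1, 2, 3, 4, 5] (0->5, 1->19, 2->4, 3->11, 4->12, 5->12), giving [5, 19, 4, 11, 12, 12].

[5, 19, 4, 11, 12, 12]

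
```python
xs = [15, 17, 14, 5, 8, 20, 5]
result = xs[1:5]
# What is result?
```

xs has length 7. The slice xs[1:5] selects indices [1, 2, 3, 4] (1->17, 2->14, 3->5, 4->8), giving [17, 14, 5, 8].

[17, 14, 5, 8]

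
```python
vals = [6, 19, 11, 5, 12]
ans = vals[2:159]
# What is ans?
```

vals has length 5. The slice vals[2:159] selects indices [2, 3, 4] (2->11, 3->5, 4->12), giving [11, 5, 12].

[11, 5, 12]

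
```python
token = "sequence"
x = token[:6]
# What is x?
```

token has length 8. The slice token[:6] selects indices [0, 1, 2, 3, 4, 5] (0->'s', 1->'e', 2->'q', 3->'u', 4->'e', 5->'n'), giving 'sequen'.

'sequen'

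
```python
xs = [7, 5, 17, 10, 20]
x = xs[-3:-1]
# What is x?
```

xs has length 5. The slice xs[-3:-1] selects indices [2, 3] (2->17, 3->10), giving [17, 10].

[17, 10]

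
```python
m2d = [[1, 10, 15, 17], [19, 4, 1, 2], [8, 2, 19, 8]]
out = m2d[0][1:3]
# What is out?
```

m2d[0] = [1, 10, 15, 17]. m2d[0] has length 4. The slice m2d[0][1:3] selects indices [1, 2] (1->10, 2->15), giving [10, 15].

[10, 15]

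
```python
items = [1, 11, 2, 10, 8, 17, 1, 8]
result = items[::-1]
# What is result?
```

items has length 8. The slice items[::-1] selects indices [7, 6, 5, 4, 3, 2, 1, 0] (7->8, 6->1, 5->17, 4->8, 3->10, 2->2, 1->11, 0->1), giving [8, 1, 17, 8, 10, 2, 11, 1].

[8, 1, 17, 8, 10, 2, 11, 1]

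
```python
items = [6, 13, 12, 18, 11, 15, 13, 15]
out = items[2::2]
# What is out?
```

items has length 8. The slice items[2::2] selects indices [2, 4, 6] (2->12, 4->11, 6->13), giving [12, 11, 13].

[12, 11, 13]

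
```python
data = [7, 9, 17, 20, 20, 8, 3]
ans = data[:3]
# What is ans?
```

data has length 7. The slice data[:3] selects indices [0, 1, 2] (0->7, 1->9, 2->17), giving [7, 9, 17].

[7, 9, 17]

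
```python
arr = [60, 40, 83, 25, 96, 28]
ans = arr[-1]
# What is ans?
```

arr has length 6. Negative index -1 maps to positive index 6 + (-1) = 5. arr[5] = 28.

28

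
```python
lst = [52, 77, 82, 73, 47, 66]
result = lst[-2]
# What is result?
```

lst has length 6. Negative index -2 maps to positive index 6 + (-2) = 4. lst[4] = 47.

47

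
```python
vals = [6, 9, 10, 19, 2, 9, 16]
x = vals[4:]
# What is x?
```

vals has length 7. The slice vals[4:] selects indices [4, 5, 6] (4->2, 5->9, 6->16), giving [2, 9, 16].

[2, 9, 16]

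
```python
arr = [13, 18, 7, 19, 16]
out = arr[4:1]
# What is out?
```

arr has length 5. The slice arr[4:1] resolves to an empty index range, so the result is [].

[]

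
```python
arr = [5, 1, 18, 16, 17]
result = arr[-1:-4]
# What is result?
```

arr has length 5. The slice arr[-1:-4] resolves to an empty index range, so the result is [].

[]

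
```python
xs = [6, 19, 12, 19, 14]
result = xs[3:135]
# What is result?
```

xs has length 5. The slice xs[3:135] selects indices [3, 4] (3->19, 4->14), giving [19, 14].

[19, 14]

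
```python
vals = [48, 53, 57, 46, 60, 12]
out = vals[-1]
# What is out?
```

vals has length 6. Negative index -1 maps to positive index 6 + (-1) = 5. vals[5] = 12.

12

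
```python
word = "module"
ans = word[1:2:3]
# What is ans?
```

word has length 6. The slice word[1:2:3] selects indices [1] (1->'o'), giving 'o'.

'o'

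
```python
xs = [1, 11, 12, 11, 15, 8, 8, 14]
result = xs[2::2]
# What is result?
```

xs has length 8. The slice xs[2::2] selects indices [2, 4, 6] (2->12, 4->15, 6->8), giving [12, 15, 8].

[12, 15, 8]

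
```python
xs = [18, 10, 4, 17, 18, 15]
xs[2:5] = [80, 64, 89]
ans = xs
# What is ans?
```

xs starts as [18, 10, 4, 17, 18, 15] (length 6). The slice xs[2:5] covers indices [2, 3, 4] with values [4, 17, 18]. Replacing that slice with [80, 64, 89] (same length) produces [18, 10, 80, 64, 89, 15].

[18, 10, 80, 64, 89, 15]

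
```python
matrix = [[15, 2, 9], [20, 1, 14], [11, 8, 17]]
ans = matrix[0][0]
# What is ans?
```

matrix[0] = [15, 2, 9]. Taking column 0 of that row yields 15.

15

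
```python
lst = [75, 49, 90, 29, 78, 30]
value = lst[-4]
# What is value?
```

lst has length 6. Negative index -4 maps to positive index 6 + (-4) = 2. lst[2] = 90.

90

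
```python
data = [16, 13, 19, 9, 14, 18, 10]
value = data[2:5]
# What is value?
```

data has length 7. The slice data[2:5] selects indices [2, 3, 4] (2->19, 3->9, 4->14), giving [19, 9, 14].

[19, 9, 14]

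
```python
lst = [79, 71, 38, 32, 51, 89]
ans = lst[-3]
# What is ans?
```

lst has length 6. Negative index -3 maps to positive index 6 + (-3) = 3. lst[3] = 32.

32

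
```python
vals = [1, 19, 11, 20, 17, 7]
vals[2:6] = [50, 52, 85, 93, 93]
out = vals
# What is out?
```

vals starts as [1, 19, 11, 20, 17, 7] (length 6). The slice vals[2:6] covers indices [2, 3, 4, 5] with values [11, 20, 17, 7]. Replacing that slice with [50, 52, 85, 93, 93] (different length) produces [1, 19, 50, 52, 85, 93, 93].

[1, 19, 50, 52, 85, 93, 93]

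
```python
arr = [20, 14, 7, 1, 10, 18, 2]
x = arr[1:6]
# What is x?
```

arr has length 7. The slice arr[1:6] selects indices [1, 2, 3, 4, 5] (1->14, 2->7, 3->1, 4->10, 5->18), giving [14, 7, 1, 10, 18].

[14, 7, 1, 10, 18]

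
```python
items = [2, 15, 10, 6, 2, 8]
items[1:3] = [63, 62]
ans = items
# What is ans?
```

items starts as [2, 15, 10, 6, 2, 8] (length 6). The slice items[1:3] covers indices [1, 2] with values [15, 10]. Replacing that slice with [63, 62] (same length) produces [2, 63, 62, 6, 2, 8].

[2, 63, 62, 6, 2, 8]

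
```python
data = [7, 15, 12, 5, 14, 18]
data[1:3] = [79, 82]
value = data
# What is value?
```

data starts as [7, 15, 12, 5, 14, 18] (length 6). The slice data[1:3] covers indices [1, 2] with values [15, 12]. Replacing that slice with [79, 82] (same length) produces [7, 79, 82, 5, 14, 18].

[7, 79, 82, 5, 14, 18]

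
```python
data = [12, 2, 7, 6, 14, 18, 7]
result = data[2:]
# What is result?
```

data has length 7. The slice data[2:] selects indices [2, 3, 4, 5, 6] (2->7, 3->6, 4->14, 5->18, 6->7), giving [7, 6, 14, 18, 7].

[7, 6, 14, 18, 7]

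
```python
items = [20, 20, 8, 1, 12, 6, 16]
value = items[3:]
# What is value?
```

items has length 7. The slice items[3:] selects indices [3, 4, 5, 6] (3->1, 4->12, 5->6, 6->16), giving [1, 12, 6, 16].

[1, 12, 6, 16]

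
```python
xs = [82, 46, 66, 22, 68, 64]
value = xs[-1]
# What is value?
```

xs has length 6. Negative index -1 maps to positive index 6 + (-1) = 5. xs[5] = 64.

64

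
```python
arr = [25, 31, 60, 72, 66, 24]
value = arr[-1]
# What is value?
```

arr has length 6. Negative index -1 maps to positive index 6 + (-1) = 5. arr[5] = 24.

24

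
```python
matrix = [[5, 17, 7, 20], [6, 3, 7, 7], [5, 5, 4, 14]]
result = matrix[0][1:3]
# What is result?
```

matrix[0] = [5, 17, 7, 20]. matrix[0] has length 4. The slice matrix[0][1:3] selects indices [1, 2] (1->17, 2->7), giving [17, 7].

[17, 7]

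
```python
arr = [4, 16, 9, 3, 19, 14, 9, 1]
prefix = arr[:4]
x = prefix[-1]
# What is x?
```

arr has length 8. The slice arr[:4] selects indices [0, 1, 2, 3] (0->4, 1->16, 2->9, 3->3), giving [4, 16, 9, 3]. So prefix = [4, 16, 9, 3]. Then prefix[-1] = 3.

3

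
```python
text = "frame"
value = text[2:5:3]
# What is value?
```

text has length 5. The slice text[2:5:3] selects indices [2] (2->'a'), giving 'a'.

'a'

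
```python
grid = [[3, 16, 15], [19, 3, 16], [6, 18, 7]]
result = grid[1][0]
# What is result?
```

grid[1] = [19, 3, 16]. Taking column 0 of that row yields 19.

19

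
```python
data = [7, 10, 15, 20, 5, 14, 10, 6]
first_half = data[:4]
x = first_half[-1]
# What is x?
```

data has length 8. The slice data[:4] selects indices [0, 1, 2, 3] (0->7, 1->10, 2->15, 3->20), giving [7, 10, 15, 20]. So first_half = [7, 10, 15, 20]. Then first_half[-1] = 20.

20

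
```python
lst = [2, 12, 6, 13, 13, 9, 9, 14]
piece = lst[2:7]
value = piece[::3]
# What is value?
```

lst has length 8. The slice lst[2:7] selects indices [2, 3, 4, 5, 6] (2->6, 3->13, 4->13, 5->9, 6->9), giving [6, 13, 13, 9, 9]. So piece = [6, 13, 13, 9, 9]. piece has length 5. The slice piece[::3] selects indices [0, 3] (0->6, 3->9), giving [6, 9].

[6, 9]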